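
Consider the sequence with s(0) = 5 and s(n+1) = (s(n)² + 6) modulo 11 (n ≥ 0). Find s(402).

10

s(0) = 5; s(1) = 9; s(2) = 10; s(3) = 7; s(4) = 0; s(5) = 6; s(6) = 9.
Since s(6) = s(1) = 9, the sequence is eventually periodic: after a pre-period of length 1 it cycles with period 5.
For n ≥ 1, s(n) depends only on (n - 1) mod 5. (402 - 1) mod 5 = 1, so s(402) = s(2) = 10.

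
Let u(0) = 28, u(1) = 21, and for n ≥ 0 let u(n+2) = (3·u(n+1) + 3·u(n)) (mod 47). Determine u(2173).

Computing terms: u(0) = 28; u(1) = 21; u(2) = 6; u(3) = 34; u(4) = 26; u(5) = 39; u(6) = 7; u(7) = 44; u(8) = 12; u(9) = 27; u(10) = 23; u(11) = 9; u(12) = 2; u(13) = 33; u(14) = 11; u(15) = 38; u(16) = 6; u(17) = 38; u(18) = 38; u(19) = 40; u(20) = 46; u(21) = 23; u(22) = 19; u(23) = 32; u(24) = 12; u(25) = 38; u(26) = 9; u(27) = 0; u(28) = 27; u(29) = 34; u(30) = 42; u(31) = 40; u(32) = 11; u(33) = 12; u(34) = 22; u(35) = 8; u(36) = 43; u(37) = 12; u(38) = 24; u(39) = 14; u(40) = 20; u(41) = 8; u(42) = 37; u(43) = 41; u(44) = 46; u(45) = 26; u(46) = 28; u(47) = 21.
The sequence repeats with period 46.
(2173 - 0) mod 46 = 11, so u(2173) = u(11) = 9.

9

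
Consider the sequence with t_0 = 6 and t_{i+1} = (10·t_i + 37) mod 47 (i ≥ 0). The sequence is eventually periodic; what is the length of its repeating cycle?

Listing terms: t_0 = 6,  t_1 = 3,  t_2 = 20,  t_3 = 2,  t_4 = 10,  t_5 = 43,  t_6 = 44,  t_7 = 7,  t_8 = 13,  t_9 = 26,  t_{10} = 15,  t_{11} = 46,  t_{12} = 27,  t_{13} = 25,  t_{14} = 5,  t_{15} = 40,  t_{16} = 14,  t_{17} = 36,  t_{18} = 21,  t_{19} = 12,  t_{20} = 16,  t_{21} = 9,  t_{22} = 33,  t_{23} = 38,  t_{24} = 41,  t_{25} = 24,  t_{26} = 42,  t_{27} = 34,  t_{28} = 1,  t_{29} = 0,  t_{30} = 37,  t_{31} = 31,  t_{32} = 18,  t_{33} = 29,  t_{34} = 45,  t_{35} = 17,  t_{36} = 19,  t_{37} = 39,  t_{38} = 4,  t_{39} = 30,  t_{40} = 8,  t_{41} = 23,  t_{42} = 32,  t_{43} = 28,  t_{44} = 35,  t_{45} = 11,  t_{46} = 6.
Since t_{46} = t_0 = 6, the sequence is periodic with period 46.

46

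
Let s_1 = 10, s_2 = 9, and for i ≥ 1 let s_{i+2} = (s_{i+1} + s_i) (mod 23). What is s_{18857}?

Listing terms: s_1 = 10, s_2 = 9, s_3 = 19, s_4 = 5, s_5 = 1, s_6 = 6, s_7 = 7, s_8 = 13, s_9 = 20, s_{10} = 10, s_{11} = 7, s_{12} = 17, s_{13} = 1, s_{14} = 18, s_{15} = 19, s_{16} = 14, s_{17} = 10, s_{18} = 1, s_{19} = 11, s_{20} = 12, s_{21} = 0, s_{22} = 12, s_{23} = 12, s_{24} = 1, s_{25} = 13, s_{26} = 14, s_{27} = 4, s_{28} = 18, s_{29} = 22, s_{30} = 17, s_{31} = 16, s_{32} = 10, s_{33} = 3, s_{34} = 13, s_{35} = 16, s_{36} = 6, s_{37} = 22, s_{38} = 5, s_{39} = 4, s_{40} = 9, s_{41} = 13, s_{42} = 22, s_{43} = 12, s_{44} = 11, s_{45} = 0, s_{46} = 11, s_{47} = 11, s_{48} = 22, s_{49} = 10, s_{50} = 9.
The sequence repeats with period 48.
(18857 - 1) mod 48 = 40, so s_{18857} = s_{41} = 13.

13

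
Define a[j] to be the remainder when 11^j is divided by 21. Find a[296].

16

Computing terms: a[1] = 11,  a[2] = 16,  a[3] = 8,  a[4] = 4,  a[5] = 2,  a[6] = 1,  a[7] = 11.
Since a[7] = a[1] = 11, the sequence is periodic with period 6.
(296 - 1) mod 6 = 1, so a[296] = a[2] = 16.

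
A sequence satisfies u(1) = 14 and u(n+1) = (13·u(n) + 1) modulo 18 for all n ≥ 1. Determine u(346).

17

Listing terms: u(1) = 14,  u(2) = 3,  u(3) = 4,  u(4) = 17,  u(5) = 6,  u(6) = 7,  u(7) = 2,  u(8) = 9,  u(9) = 10,  u(10) = 5,  u(11) = 12,  u(12) = 13,  u(13) = 8,  u(14) = 15,  u(15) = 16,  u(16) = 11,  u(17) = 0,  u(18) = 1,  u(19) = 14.
Since u(19) = u(1) = 14, the sequence is periodic with period 18.
So u(346) = u(1 + ((346-1) mod 18)) = u(4) = 17.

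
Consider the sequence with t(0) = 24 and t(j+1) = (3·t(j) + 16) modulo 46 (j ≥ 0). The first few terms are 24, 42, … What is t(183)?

10

t(0) = 24,  t(1) = 42,  t(2) = 4,  t(3) = 28,  t(4) = 8,  t(5) = 40,  t(6) = 44,  t(7) = 10,  t(8) = 0,  t(9) = 16,  t(10) = 18,  t(11) = 24.
Since t(11) = t(0) = 24, the sequence is periodic with period 11.
(183 - 0) mod 11 = 7, so t(183) = t(7) = 10.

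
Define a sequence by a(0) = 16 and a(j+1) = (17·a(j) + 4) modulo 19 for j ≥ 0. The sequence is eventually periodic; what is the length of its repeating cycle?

Listing terms: a(0) = 16, a(1) = 10, a(2) = 3, a(3) = 17, a(4) = 8, a(5) = 7, a(6) = 9, a(7) = 5, a(8) = 13, a(9) = 16.
The sequence repeats with period 9.

9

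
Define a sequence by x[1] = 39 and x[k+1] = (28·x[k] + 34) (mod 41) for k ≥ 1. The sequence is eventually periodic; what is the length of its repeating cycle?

40

Listing terms: x[1] = 39, x[2] = 19, x[3] = 33, x[4] = 15, x[5] = 3, x[6] = 36, x[7] = 17, x[8] = 18, x[9] = 5, x[10] = 10, x[11] = 27, x[12] = 11, x[13] = 14, x[14] = 16, x[15] = 31, x[16] = 0, x[17] = 34, x[18] = 2, x[19] = 8, x[20] = 12, x[21] = 1, x[22] = 21, x[23] = 7, x[24] = 25, x[25] = 37, x[26] = 4, x[27] = 23, x[28] = 22, x[29] = 35, x[30] = 30, x[31] = 13, x[32] = 29, x[33] = 26, x[34] = 24, x[35] = 9, x[36] = 40, x[37] = 6, x[38] = 38, x[39] = 32, x[40] = 28, x[41] = 39.
Since x[41] = x[1] = 39, the sequence is periodic with period 40.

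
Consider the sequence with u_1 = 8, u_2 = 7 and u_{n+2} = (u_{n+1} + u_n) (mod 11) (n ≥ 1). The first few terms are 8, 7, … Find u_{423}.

4

We have u_1 = 8,  u_2 = 7,  u_3 = 4,  u_4 = 0,  u_5 = 4,  u_6 = 4,  u_7 = 8,  u_8 = 1,  u_9 = 9,  u_{10} = 10,  u_{11} = 8,  u_{12} = 7.
Since (u_{11}, u_{12}) = (u_1, u_2) = (8, 7) (two consecutive terms determine the rest), the sequence is periodic with period 10.
So u_{423} = u_{1 + ((423-1) mod 10)} = u_3 = 4.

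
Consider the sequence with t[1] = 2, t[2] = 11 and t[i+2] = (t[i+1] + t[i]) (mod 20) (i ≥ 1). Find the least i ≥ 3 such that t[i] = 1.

t[1] = 2, t[2] = 11, t[3] = 13, t[4] = 4, t[5] = 17, t[6] = 1, t[7] = 18, t[8] = 19, t[9] = 17, t[10] = 16, t[11] = 13, t[12] = 9, t[13] = 2, t[14] = 11.
The sequence repeats with period 12.
The value 1 first appears (with i ≥ 3) at t[6].

6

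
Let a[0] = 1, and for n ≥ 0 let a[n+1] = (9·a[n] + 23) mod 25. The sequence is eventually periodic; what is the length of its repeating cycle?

10

We have a[0] = 1,  a[1] = 7,  a[2] = 11,  a[3] = 22,  a[4] = 21,  a[5] = 12,  a[6] = 6,  a[7] = 2,  a[8] = 16,  a[9] = 17,  a[10] = 1.
The sequence repeats with period 10.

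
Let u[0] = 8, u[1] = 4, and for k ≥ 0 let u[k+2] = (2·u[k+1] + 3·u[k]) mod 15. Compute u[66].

2

We have u[0] = 8,  u[1] = 4,  u[2] = 2,  u[3] = 1,  u[4] = 8,  u[5] = 4.
The sequence repeats with period 4.
(66 - 0) mod 4 = 2, so u[66] = u[2] = 2.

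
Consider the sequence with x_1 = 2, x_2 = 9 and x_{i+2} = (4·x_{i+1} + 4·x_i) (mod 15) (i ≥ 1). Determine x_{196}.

Listing terms: x_1 = 2; x_2 = 9; x_3 = 14; x_4 = 2; x_5 = 4; x_6 = 9; x_7 = 7; x_8 = 4; x_9 = 14; x_{10} = 12; x_{11} = 14; x_{12} = 14; x_{13} = 7; x_{14} = 9; x_{15} = 4; x_{16} = 7; x_{17} = 14; x_{18} = 9; x_{19} = 2; x_{20} = 14; x_{21} = 4; x_{22} = 12; x_{23} = 4; x_{24} = 4; x_{25} = 2; x_{26} = 9.
Since (x_{25}, x_{26}) = (x_1, x_2) = (2, 9) (two consecutive terms determine the rest), the sequence is periodic with period 24.
So x_{196} = x_{1 + ((196-1) mod 24)} = x_4 = 2.

2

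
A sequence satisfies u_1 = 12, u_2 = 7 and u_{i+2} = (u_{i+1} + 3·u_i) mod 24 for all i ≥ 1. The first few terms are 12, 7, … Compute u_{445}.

Listing terms: u_1 = 12,  u_2 = 7,  u_3 = 19,  u_4 = 16,  u_5 = 1,  u_6 = 1,  u_7 = 4,  u_8 = 7,  u_9 = 19.
Since (u_8, u_9) = (u_2, u_3) = (7, 19) (two consecutive terms determine the rest), the sequence is eventually periodic: after a pre-period of length 1 it cycles with period 6.
For i ≥ 2, u_i depends only on (i - 2) mod 6. (445 - 2) mod 6 = 5, so u_{445} = u_7 = 4.

4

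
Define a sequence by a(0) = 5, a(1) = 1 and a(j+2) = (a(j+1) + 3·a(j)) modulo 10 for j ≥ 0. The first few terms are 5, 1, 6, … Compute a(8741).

4

a(0) = 5, a(1) = 1, a(2) = 6, a(3) = 9, a(4) = 7, a(5) = 4, a(6) = 5, a(7) = 7, a(8) = 2, a(9) = 3, a(10) = 9, a(11) = 8, a(12) = 5, a(13) = 9, a(14) = 4, a(15) = 1, a(16) = 3, a(17) = 6, a(18) = 5, a(19) = 3, a(20) = 8, a(21) = 7, a(22) = 1, a(23) = 2, a(24) = 5, a(25) = 1.
The sequence repeats with period 24.
So a(8741) = a(0 + ((8741-0) mod 24)) = a(5) = 4.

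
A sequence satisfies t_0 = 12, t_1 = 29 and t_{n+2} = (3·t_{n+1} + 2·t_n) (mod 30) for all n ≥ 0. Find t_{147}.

Listing terms: t_0 = 12, t_1 = 29, t_2 = 21, t_3 = 1, t_4 = 15, t_5 = 17, t_6 = 21, t_7 = 7, t_8 = 3, t_9 = 23, t_{10} = 15, t_{11} = 1, t_{12} = 3, t_{13} = 11, t_{14} = 9, t_{15} = 19, t_{16} = 15, t_{17} = 23, t_{18} = 9, t_{19} = 13, t_{20} = 27, t_{21} = 17, t_{22} = 15, t_{23} = 19, t_{24} = 27, t_{25} = 29, t_{26} = 21.
Since (t_{25}, t_{26}) = (t_1, t_2) = (29, 21) (two consecutive terms determine the rest), the sequence is eventually periodic: after a pre-period of length 1 it cycles with period 24.
For n ≥ 1, t_n depends only on (n - 1) mod 24. (147 - 1) mod 24 = 2, so t_{147} = t_3 = 1.

1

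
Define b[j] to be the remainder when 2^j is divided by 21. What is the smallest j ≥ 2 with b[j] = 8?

Computing terms: b[1] = 2,  b[2] = 4,  b[3] = 8,  b[4] = 16,  b[5] = 11,  b[6] = 1,  b[7] = 2.
The sequence repeats with period 6.
The value 8 first appears (with j ≥ 2) at b[3].

3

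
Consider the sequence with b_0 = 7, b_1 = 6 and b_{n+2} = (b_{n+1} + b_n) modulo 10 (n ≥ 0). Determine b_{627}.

Listing terms: b_0 = 7; b_1 = 6; b_2 = 3; b_3 = 9; b_4 = 2; b_5 = 1; b_6 = 3; b_7 = 4; b_8 = 7; b_9 = 1; b_{10} = 8; b_{11} = 9; b_{12} = 7; b_{13} = 6.
Since (b_{12}, b_{13}) = (b_0, b_1) = (7, 6) (two consecutive terms determine the rest), the sequence is periodic with period 12.
(627 - 0) mod 12 = 3, so b_{627} = b_3 = 9.

9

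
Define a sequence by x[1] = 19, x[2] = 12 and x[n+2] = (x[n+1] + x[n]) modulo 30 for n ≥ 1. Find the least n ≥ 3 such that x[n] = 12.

14

We have x[1] = 19; x[2] = 12; x[3] = 1; x[4] = 13; x[5] = 14; x[6] = 27; x[7] = 11; x[8] = 8; x[9] = 19; x[10] = 27; x[11] = 16; x[12] = 13; x[13] = 29; x[14] = 12; x[15] = 11; x[16] = 23; x[17] = 4; x[18] = 27; x[19] = 1; x[20] = 28; x[21] = 29; x[22] = 27; x[23] = 26; x[24] = 23; x[25] = 19; x[26] = 12.
The sequence repeats with period 24.
The value 12 first appears (with n ≥ 3) at x[14].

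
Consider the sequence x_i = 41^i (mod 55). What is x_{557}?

46

We have x_0 = 1; x_1 = 41; x_2 = 31; x_3 = 6; x_4 = 26; x_5 = 21; x_6 = 36; x_7 = 46; x_8 = 16; x_9 = 51; x_{10} = 1.
The sequence repeats with period 10.
(557 - 0) mod 10 = 7, so x_{557} = x_7 = 46.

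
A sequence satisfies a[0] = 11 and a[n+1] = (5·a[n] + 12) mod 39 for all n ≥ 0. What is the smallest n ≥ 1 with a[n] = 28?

1

We have a[0] = 11, a[1] = 28, a[2] = 35, a[3] = 31, a[4] = 11.
The sequence repeats with period 4.
The value 28 first appears (with n ≥ 1) at a[1].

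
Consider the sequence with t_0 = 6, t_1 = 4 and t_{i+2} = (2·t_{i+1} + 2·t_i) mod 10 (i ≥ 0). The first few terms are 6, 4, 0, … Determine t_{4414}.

t_0 = 6,  t_1 = 4,  t_2 = 0,  t_3 = 8,  t_4 = 6,  t_5 = 8,  t_6 = 8,  t_7 = 2,  t_8 = 0,  t_9 = 4,  t_{10} = 8,  t_{11} = 4,  t_{12} = 4,  t_{13} = 6,  t_{14} = 0,  t_{15} = 2,  t_{16} = 4,  t_{17} = 2,  t_{18} = 2,  t_{19} = 8,  t_{20} = 0,  t_{21} = 6,  t_{22} = 2,  t_{23} = 6,  t_{24} = 6,  t_{25} = 4.
Since (t_{24}, t_{25}) = (t_0, t_1) = (6, 4) (two consecutive terms determine the rest), the sequence is periodic with period 24.
So t_{4414} = t_{0 + ((4414-0) mod 24)} = t_{22} = 2.

2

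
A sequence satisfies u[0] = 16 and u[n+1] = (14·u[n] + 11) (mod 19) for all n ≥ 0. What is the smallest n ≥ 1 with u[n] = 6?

u[0] = 16, u[1] = 7, u[2] = 14, u[3] = 17, u[4] = 2, u[5] = 1, u[6] = 6, u[7] = 0, u[8] = 11, u[9] = 13, u[10] = 3, u[11] = 15, u[12] = 12, u[13] = 8, u[14] = 9, u[15] = 4, u[16] = 10, u[17] = 18, u[18] = 16.
Since u[18] = u[0] = 16, the sequence is periodic with period 18.
The value 6 first appears (with n ≥ 1) at u[6].

6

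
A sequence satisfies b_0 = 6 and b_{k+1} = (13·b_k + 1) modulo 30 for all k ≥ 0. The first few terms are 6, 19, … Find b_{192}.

6

b_0 = 6, b_1 = 19, b_2 = 8, b_3 = 15, b_4 = 16, b_5 = 29, b_6 = 18, b_7 = 25, b_8 = 26, b_9 = 9, b_{10} = 28, b_{11} = 5, b_{12} = 6.
Since b_{12} = b_0 = 6, the sequence is periodic with period 12.
(192 - 0) mod 12 = 0, so b_{192} = b_0 = 6.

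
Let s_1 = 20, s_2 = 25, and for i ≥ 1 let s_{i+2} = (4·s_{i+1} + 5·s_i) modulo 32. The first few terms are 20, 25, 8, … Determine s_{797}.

Computing terms: s_1 = 20,  s_2 = 25,  s_3 = 8,  s_4 = 29,  s_5 = 28,  s_6 = 1,  s_7 = 16,  s_8 = 5,  s_9 = 4,  s_{10} = 9,  s_{11} = 24,  s_{12} = 13,  s_{13} = 12,  s_{14} = 17,  s_{15} = 0,  s_{16} = 21,  s_{17} = 20,  s_{18} = 25.
Since (s_{17}, s_{18}) = (s_1, s_2) = (20, 25) (two consecutive terms determine the rest), the sequence is periodic with period 16.
So s_{797} = s_{1 + ((797-1) mod 16)} = s_{13} = 12.

12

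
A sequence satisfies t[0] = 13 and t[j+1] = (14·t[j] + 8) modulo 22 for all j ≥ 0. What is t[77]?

6

We have t[0] = 13; t[1] = 14; t[2] = 6; t[3] = 4; t[4] = 20; t[5] = 2; t[6] = 14.
Since t[6] = t[1] = 14, the sequence is eventually periodic: after a pre-period of length 1 it cycles with period 5.
For j ≥ 1, t[j] depends only on (j - 1) mod 5. (77 - 1) mod 5 = 1, so t[77] = t[2] = 6.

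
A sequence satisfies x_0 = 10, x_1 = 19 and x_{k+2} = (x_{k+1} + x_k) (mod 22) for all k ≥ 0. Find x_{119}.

We have x_0 = 10, x_1 = 19, x_2 = 7, x_3 = 4, x_4 = 11, x_5 = 15, x_6 = 4, x_7 = 19, x_8 = 1, x_9 = 20, x_{10} = 21, x_{11} = 19, x_{12} = 18, x_{13} = 15, x_{14} = 11, x_{15} = 4, x_{16} = 15, x_{17} = 19, x_{18} = 12, x_{19} = 9, x_{20} = 21, x_{21} = 8, x_{22} = 7, x_{23} = 15, x_{24} = 0, x_{25} = 15, x_{26} = 15, x_{27} = 8, x_{28} = 1, x_{29} = 9, x_{30} = 10, x_{31} = 19.
Since (x_{30}, x_{31}) = (x_0, x_1) = (10, 19) (two consecutive terms determine the rest), the sequence is periodic with period 30.
(119 - 0) mod 30 = 29, so x_{119} = x_{29} = 9.

9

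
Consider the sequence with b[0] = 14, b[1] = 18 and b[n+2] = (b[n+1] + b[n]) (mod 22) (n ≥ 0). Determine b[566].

Listing terms: b[0] = 14,  b[1] = 18,  b[2] = 10,  b[3] = 6,  b[4] = 16,  b[5] = 0,  b[6] = 16,  b[7] = 16,  b[8] = 10,  b[9] = 4,  b[10] = 14,  b[11] = 18.
Since (b[10], b[11]) = (b[0], b[1]) = (14, 18) (two consecutive terms determine the rest), the sequence is periodic with period 10.
(566 - 0) mod 10 = 6, so b[566] = b[6] = 16.

16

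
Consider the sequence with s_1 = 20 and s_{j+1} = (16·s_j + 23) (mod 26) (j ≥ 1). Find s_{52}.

We have s_1 = 20,  s_2 = 5,  s_3 = 25,  s_4 = 7,  s_5 = 5.
Since s_5 = s_2 = 5, the sequence is eventually periodic: after a pre-period of length 1 it cycles with period 3.
For j ≥ 2, s_j depends only on (j - 2) mod 3. (52 - 2) mod 3 = 2, so s_{52} = s_4 = 7.

7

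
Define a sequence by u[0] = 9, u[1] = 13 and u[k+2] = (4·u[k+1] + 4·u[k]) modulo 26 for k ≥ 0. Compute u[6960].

4

u[0] = 9,  u[1] = 13,  u[2] = 10,  u[3] = 14,  u[4] = 18,  u[5] = 24,  u[6] = 12,  u[7] = 14,  u[8] = 0,  u[9] = 4,  u[10] = 16,  u[11] = 2,  u[12] = 20,  u[13] = 10,  u[14] = 16,  u[15] = 0,  u[16] = 12,  u[17] = 22,  u[18] = 6,  u[19] = 8,  u[20] = 4,  u[21] = 22,  u[22] = 0,  u[23] = 10,  u[24] = 14.
Since (u[23], u[24]) = (u[2], u[3]) = (10, 14) (two consecutive terms determine the rest), the sequence is eventually periodic: after a pre-period of length 2 it cycles with period 21.
For k ≥ 2, u[k] depends only on (k - 2) mod 21. (6960 - 2) mod 21 = 7, so u[6960] = u[9] = 4.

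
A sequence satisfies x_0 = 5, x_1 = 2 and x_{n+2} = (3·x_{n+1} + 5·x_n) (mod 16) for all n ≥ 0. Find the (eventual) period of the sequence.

24

Computing terms: x_0 = 5, x_1 = 2, x_2 = 15, x_3 = 7, x_4 = 0, x_5 = 3, x_6 = 9, x_7 = 10, x_8 = 11, x_9 = 3, x_{10} = 0, x_{11} = 15, x_{12} = 13, x_{13} = 2, x_{14} = 7, x_{15} = 15, x_{16} = 0, x_{17} = 11, x_{18} = 1, x_{19} = 10, x_{20} = 3, x_{21} = 11, x_{22} = 0, x_{23} = 7, x_{24} = 5, x_{25} = 2.
Since (x_{24}, x_{25}) = (x_0, x_1) = (5, 2) (two consecutive terms determine the rest), the sequence is periodic with period 24.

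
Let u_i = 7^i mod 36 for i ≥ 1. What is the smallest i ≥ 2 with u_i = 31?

5

Listing terms: u_1 = 7,  u_2 = 13,  u_3 = 19,  u_4 = 25,  u_5 = 31,  u_6 = 1,  u_7 = 7.
The sequence repeats with period 6.
The value 31 first appears (with i ≥ 2) at u_5.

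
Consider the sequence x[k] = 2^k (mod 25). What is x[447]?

3

x[1] = 2; x[2] = 4; x[3] = 8; x[4] = 16; x[5] = 7; x[6] = 14; x[7] = 3; x[8] = 6; x[9] = 12; x[10] = 24; x[11] = 23; x[12] = 21; x[13] = 17; x[14] = 9; x[15] = 18; x[16] = 11; x[17] = 22; x[18] = 19; x[19] = 13; x[20] = 1; x[21] = 2.
Since x[21] = x[1] = 2, the sequence is periodic with period 20.
So x[447] = x[1 + ((447-1) mod 20)] = x[7] = 3.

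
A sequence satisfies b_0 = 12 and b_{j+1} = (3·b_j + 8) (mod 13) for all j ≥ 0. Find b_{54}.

b_0 = 12, b_1 = 5, b_2 = 10, b_3 = 12.
Since b_3 = b_0 = 12, the sequence is periodic with period 3.
(54 - 0) mod 3 = 0, so b_{54} = b_0 = 12.

12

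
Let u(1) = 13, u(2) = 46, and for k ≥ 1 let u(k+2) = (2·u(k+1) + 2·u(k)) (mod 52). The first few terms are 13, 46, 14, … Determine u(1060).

Listing terms: u(1) = 13,  u(2) = 46,  u(3) = 14,  u(4) = 16,  u(5) = 8,  u(6) = 48,  u(7) = 8,  u(8) = 8,  u(9) = 32,  u(10) = 28,  u(11) = 16,  u(12) = 36,  u(13) = 0,  u(14) = 20,  u(15) = 40,  u(16) = 16,  u(17) = 8.
Since (u(16), u(17)) = (u(4), u(5)) = (16, 8) (two consecutive terms determine the rest), the sequence is eventually periodic: after a pre-period of length 3 it cycles with period 12.
For k ≥ 4, u(k) depends only on (k - 4) mod 12. (1060 - 4) mod 12 = 0, so u(1060) = u(4) = 16.

16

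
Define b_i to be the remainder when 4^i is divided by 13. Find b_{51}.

b_0 = 1,  b_1 = 4,  b_2 = 3,  b_3 = 12,  b_4 = 9,  b_5 = 10,  b_6 = 1.
The sequence repeats with period 6.
So b_{51} = b_{0 + ((51-0) mod 6)} = b_3 = 12.

12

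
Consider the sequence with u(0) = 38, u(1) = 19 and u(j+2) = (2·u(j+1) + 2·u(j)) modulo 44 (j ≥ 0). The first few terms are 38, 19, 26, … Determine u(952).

Computing terms: u(0) = 38; u(1) = 19; u(2) = 26; u(3) = 2; u(4) = 12; u(5) = 28; u(6) = 36; u(7) = 40; u(8) = 20; u(9) = 32; u(10) = 16; u(11) = 8; u(12) = 4; u(13) = 24; u(14) = 12; u(15) = 28.
Since (u(14), u(15)) = (u(4), u(5)) = (12, 28) (two consecutive terms determine the rest), the sequence is eventually periodic: after a pre-period of length 4 it cycles with period 10.
For j ≥ 4, u(j) depends only on (j - 4) mod 10. (952 - 4) mod 10 = 8, so u(952) = u(12) = 4.

4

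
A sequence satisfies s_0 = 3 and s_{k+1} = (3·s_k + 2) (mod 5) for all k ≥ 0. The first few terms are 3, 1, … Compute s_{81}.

1

Listing terms: s_0 = 3, s_1 = 1, s_2 = 0, s_3 = 2, s_4 = 3.
Since s_4 = s_0 = 3, the sequence is periodic with period 4.
So s_{81} = s_{0 + ((81-0) mod 4)} = s_1 = 1.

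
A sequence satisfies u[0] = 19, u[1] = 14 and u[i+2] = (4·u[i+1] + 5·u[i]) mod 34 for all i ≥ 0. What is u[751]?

u[0] = 19,  u[1] = 14,  u[2] = 15,  u[3] = 28,  u[4] = 17,  u[5] = 4,  u[6] = 33,  u[7] = 16,  u[8] = 25,  u[9] = 10,  u[10] = 29,  u[11] = 30,  u[12] = 27,  u[13] = 20,  u[14] = 11,  u[15] = 8,  u[16] = 19,  u[17] = 14.
The sequence repeats with period 16.
(751 - 0) mod 16 = 15, so u[751] = u[15] = 8.

8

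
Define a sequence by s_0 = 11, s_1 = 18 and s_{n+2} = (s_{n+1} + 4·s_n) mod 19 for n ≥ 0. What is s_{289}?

Computing terms: s_0 = 11,  s_1 = 18,  s_2 = 5,  s_3 = 1,  s_4 = 2,  s_5 = 6,  s_6 = 14,  s_7 = 0,  s_8 = 18,  s_9 = 18,  s_{10} = 14,  s_{11} = 10,  s_{12} = 9,  s_{13} = 11,  s_{14} = 9,  s_{15} = 15,  s_{16} = 13,  s_{17} = 16,  s_{18} = 11,  s_{19} = 18.
The sequence repeats with period 18.
So s_{289} = s_{0 + ((289-0) mod 18)} = s_1 = 18.

18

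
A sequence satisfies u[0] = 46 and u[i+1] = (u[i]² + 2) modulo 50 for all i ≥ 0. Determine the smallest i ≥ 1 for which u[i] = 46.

Computing terms: u[0] = 46,  u[1] = 18,  u[2] = 26,  u[3] = 28,  u[4] = 36,  u[5] = 48,  u[6] = 6,  u[7] = 38,  u[8] = 46.
The sequence repeats with period 8.
The value 46 next appears (with i ≥ 1) at u[8].

8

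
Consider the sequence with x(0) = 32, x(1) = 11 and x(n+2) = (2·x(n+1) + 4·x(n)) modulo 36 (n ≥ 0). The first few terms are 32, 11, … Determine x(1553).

Listing terms: x(0) = 32, x(1) = 11, x(2) = 6, x(3) = 20, x(4) = 28, x(5) = 28, x(6) = 24, x(7) = 16, x(8) = 20, x(9) = 32, x(10) = 0, x(11) = 20, x(12) = 4, x(13) = 16, x(14) = 12, x(15) = 16, x(16) = 8, x(17) = 8, x(18) = 12, x(19) = 20, x(20) = 16, x(21) = 4, x(22) = 0, x(23) = 16, x(24) = 32, x(25) = 20, x(26) = 24, x(27) = 20, x(28) = 28.
Since (x(27), x(28)) = (x(3), x(4)) = (20, 28) (two consecutive terms determine the rest), the sequence is eventually periodic: after a pre-period of length 3 it cycles with period 24.
For n ≥ 3, x(n) depends only on (n - 3) mod 24. (1553 - 3) mod 24 = 14, so x(1553) = x(17) = 8.

8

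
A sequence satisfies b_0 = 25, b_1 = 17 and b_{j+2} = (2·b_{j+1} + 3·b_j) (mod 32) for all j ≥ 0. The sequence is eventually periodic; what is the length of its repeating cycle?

We have b_0 = 25, b_1 = 17, b_2 = 13, b_3 = 13, b_4 = 1, b_5 = 9, b_6 = 21, b_7 = 5, b_8 = 9, b_9 = 1, b_{10} = 29, b_{11} = 29, b_{12} = 17, b_{13} = 25, b_{14} = 5, b_{15} = 21, b_{16} = 25, b_{17} = 17.
Since (b_{16}, b_{17}) = (b_0, b_1) = (25, 17) (two consecutive terms determine the rest), the sequence is periodic with period 16.

16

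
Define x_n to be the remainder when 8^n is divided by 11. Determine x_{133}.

6

x_1 = 8; x_2 = 9; x_3 = 6; x_4 = 4; x_5 = 10; x_6 = 3; x_7 = 2; x_8 = 5; x_9 = 7; x_{10} = 1; x_{11} = 8.
Since x_{11} = x_1 = 8, the sequence is periodic with period 10.
(133 - 1) mod 10 = 2, so x_{133} = x_3 = 6.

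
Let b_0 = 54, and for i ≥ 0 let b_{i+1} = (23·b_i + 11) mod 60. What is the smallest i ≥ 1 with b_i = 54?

4

Computing terms: b_0 = 54,  b_1 = 53,  b_2 = 30,  b_3 = 41,  b_4 = 54.
The sequence repeats with period 4.
The value 54 next appears (with i ≥ 1) at b_4.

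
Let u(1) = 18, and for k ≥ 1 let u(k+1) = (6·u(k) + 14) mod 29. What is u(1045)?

u(1) = 18; u(2) = 6; u(3) = 21; u(4) = 24; u(5) = 13; u(6) = 5; u(7) = 15; u(8) = 17; u(9) = 0; u(10) = 14; u(11) = 11; u(12) = 22; u(13) = 1; u(14) = 20; u(15) = 18.
The sequence repeats with period 14.
So u(1045) = u(1 + ((1045-1) mod 14)) = u(9) = 0.

0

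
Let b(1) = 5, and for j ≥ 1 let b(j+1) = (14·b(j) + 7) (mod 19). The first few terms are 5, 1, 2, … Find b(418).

b(1) = 5, b(2) = 1, b(3) = 2, b(4) = 16, b(5) = 3, b(6) = 11, b(7) = 9, b(8) = 0, b(9) = 7, b(10) = 10, b(11) = 14, b(12) = 13, b(13) = 18, b(14) = 12, b(15) = 4, b(16) = 6, b(17) = 15, b(18) = 8, b(19) = 5.
The sequence repeats with period 18.
So b(418) = b(1 + ((418-1) mod 18)) = b(4) = 16.

16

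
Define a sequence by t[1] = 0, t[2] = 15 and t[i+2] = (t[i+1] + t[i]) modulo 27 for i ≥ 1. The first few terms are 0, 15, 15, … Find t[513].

Listing terms: t[1] = 0; t[2] = 15; t[3] = 15; t[4] = 3; t[5] = 18; t[6] = 21; t[7] = 12; t[8] = 6; t[9] = 18; t[10] = 24; t[11] = 15; t[12] = 12; t[13] = 0; t[14] = 12; t[15] = 12; t[16] = 24; t[17] = 9; t[18] = 6; t[19] = 15; t[20] = 21; t[21] = 9; t[22] = 3; t[23] = 12; t[24] = 15; t[25] = 0; t[26] = 15.
The sequence repeats with period 24.
(513 - 1) mod 24 = 8, so t[513] = t[9] = 18.

18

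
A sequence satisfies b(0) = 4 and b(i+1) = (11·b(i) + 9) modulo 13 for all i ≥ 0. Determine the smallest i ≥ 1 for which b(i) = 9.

Listing terms: b(0) = 4, b(1) = 1, b(2) = 7, b(3) = 8, b(4) = 6, b(5) = 10, b(6) = 2, b(7) = 5, b(8) = 12, b(9) = 11, b(10) = 0, b(11) = 9, b(12) = 4.
The sequence repeats with period 12.
The value 9 first appears (with i ≥ 1) at b(11).

11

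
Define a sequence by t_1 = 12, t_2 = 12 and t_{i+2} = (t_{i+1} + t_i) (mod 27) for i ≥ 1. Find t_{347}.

Computing terms: t_1 = 12,  t_2 = 12,  t_3 = 24,  t_4 = 9,  t_5 = 6,  t_6 = 15,  t_7 = 21,  t_8 = 9,  t_9 = 3,  t_{10} = 12,  t_{11} = 15,  t_{12} = 0,  t_{13} = 15,  t_{14} = 15,  t_{15} = 3,  t_{16} = 18,  t_{17} = 21,  t_{18} = 12,  t_{19} = 6,  t_{20} = 18,  t_{21} = 24,  t_{22} = 15,  t_{23} = 12,  t_{24} = 0,  t_{25} = 12,  t_{26} = 12.
Since (t_{25}, t_{26}) = (t_1, t_2) = (12, 12) (two consecutive terms determine the rest), the sequence is periodic with period 24.
(347 - 1) mod 24 = 10, so t_{347} = t_{11} = 15.

15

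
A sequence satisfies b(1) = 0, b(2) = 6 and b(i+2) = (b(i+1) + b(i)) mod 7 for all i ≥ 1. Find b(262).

2

b(1) = 0, b(2) = 6, b(3) = 6, b(4) = 5, b(5) = 4, b(6) = 2, b(7) = 6, b(8) = 1, b(9) = 0, b(10) = 1, b(11) = 1, b(12) = 2, b(13) = 3, b(14) = 5, b(15) = 1, b(16) = 6, b(17) = 0, b(18) = 6.
The sequence repeats with period 16.
So b(262) = b(1 + ((262-1) mod 16)) = b(6) = 2.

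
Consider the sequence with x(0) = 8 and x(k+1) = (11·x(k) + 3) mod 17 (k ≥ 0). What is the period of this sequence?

Listing terms: x(0) = 8,  x(1) = 6,  x(2) = 1,  x(3) = 14,  x(4) = 4,  x(5) = 13,  x(6) = 10,  x(7) = 11,  x(8) = 5,  x(9) = 7,  x(10) = 12,  x(11) = 16,  x(12) = 9,  x(13) = 0,  x(14) = 3,  x(15) = 2,  x(16) = 8.
The sequence repeats with period 16.

16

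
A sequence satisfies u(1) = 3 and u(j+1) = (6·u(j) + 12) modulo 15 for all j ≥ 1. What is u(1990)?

6

u(1) = 3,  u(2) = 0,  u(3) = 12,  u(4) = 9,  u(5) = 6,  u(6) = 3.
The sequence repeats with period 5.
So u(1990) = u(1 + ((1990-1) mod 5)) = u(5) = 6.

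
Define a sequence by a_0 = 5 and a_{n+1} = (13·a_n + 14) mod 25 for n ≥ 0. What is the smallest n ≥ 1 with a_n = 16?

a_0 = 5,  a_1 = 4,  a_2 = 16,  a_3 = 22,  a_4 = 0,  a_5 = 14,  a_6 = 21,  a_7 = 12,  a_8 = 20,  a_9 = 24,  a_{10} = 1,  a_{11} = 2,  a_{12} = 15,  a_{13} = 9,  a_{14} = 6,  a_{15} = 17,  a_{16} = 10,  a_{17} = 19,  a_{18} = 11,  a_{19} = 7,  a_{20} = 5.
Since a_{20} = a_0 = 5, the sequence is periodic with period 20.
The value 16 first appears (with n ≥ 1) at a_2.

2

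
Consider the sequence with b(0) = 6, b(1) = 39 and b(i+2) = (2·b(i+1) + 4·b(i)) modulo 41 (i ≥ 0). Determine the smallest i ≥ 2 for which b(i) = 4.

28

b(0) = 6; b(1) = 39; b(2) = 20; b(3) = 32; b(4) = 21; b(5) = 6; b(6) = 14; b(7) = 11; b(8) = 37; b(9) = 36; b(10) = 15; b(11) = 10; b(12) = 39; b(13) = 36; b(14) = 23; b(15) = 26; b(16) = 21; b(17) = 23; b(18) = 7; b(19) = 24; b(20) = 35; b(21) = 2; b(22) = 21; b(23) = 9; b(24) = 20; b(25) = 35; b(26) = 27; b(27) = 30; b(28) = 4; b(29) = 5; b(30) = 26; b(31) = 31; b(32) = 2; b(33) = 5; b(34) = 18; b(35) = 15; b(36) = 20; b(37) = 18; b(38) = 34; b(39) = 17; b(40) = 6; b(41) = 39.
The sequence repeats with period 40.
The value 4 first appears (with i ≥ 2) at b(28).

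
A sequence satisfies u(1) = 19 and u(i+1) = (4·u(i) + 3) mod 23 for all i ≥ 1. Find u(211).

We have u(1) = 19, u(2) = 10, u(3) = 20, u(4) = 14, u(5) = 13, u(6) = 9, u(7) = 16, u(8) = 21, u(9) = 18, u(10) = 6, u(11) = 4, u(12) = 19.
Since u(12) = u(1) = 19, the sequence is periodic with period 11.
(211 - 1) mod 11 = 1, so u(211) = u(2) = 10.

10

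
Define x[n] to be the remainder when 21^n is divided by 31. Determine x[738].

8

We have x[0] = 1; x[1] = 21; x[2] = 7; x[3] = 23; x[4] = 18; x[5] = 6; x[6] = 2; x[7] = 11; x[8] = 14; x[9] = 15; x[10] = 5; x[11] = 12; x[12] = 4; x[13] = 22; x[14] = 28; x[15] = 30; x[16] = 10; x[17] = 24; x[18] = 8; x[19] = 13; x[20] = 25; x[21] = 29; x[22] = 20; x[23] = 17; x[24] = 16; x[25] = 26; x[26] = 19; x[27] = 27; x[28] = 9; x[29] = 3; x[30] = 1.
The sequence repeats with period 30.
(738 - 0) mod 30 = 18, so x[738] = x[18] = 8.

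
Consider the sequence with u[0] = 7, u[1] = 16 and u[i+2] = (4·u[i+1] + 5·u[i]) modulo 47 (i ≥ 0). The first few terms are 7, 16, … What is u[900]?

41

We have u[0] = 7; u[1] = 16; u[2] = 5; u[3] = 6; u[4] = 2; u[5] = 38; u[6] = 21; u[7] = 39; u[8] = 26; u[9] = 17; u[10] = 10; u[11] = 31; u[12] = 33; u[13] = 5; u[14] = 44; u[15] = 13; u[16] = 37; u[17] = 25; u[18] = 3; u[19] = 43; u[20] = 46; u[21] = 23; u[22] = 40; u[23] = 40; u[24] = 31; u[25] = 42; u[26] = 41; u[27] = 45; u[28] = 9; u[29] = 26; u[30] = 8; u[31] = 21; u[32] = 30; u[33] = 37; u[34] = 16; u[35] = 14; u[36] = 42; u[37] = 3; u[38] = 34; u[39] = 10; u[40] = 22; u[41] = 44; u[42] = 4; u[43] = 1; u[44] = 24; u[45] = 7; u[46] = 7; u[47] = 16.
Since (u[46], u[47]) = (u[0], u[1]) = (7, 16) (two consecutive terms determine the rest), the sequence is periodic with period 46.
(900 - 0) mod 46 = 26, so u[900] = u[26] = 41.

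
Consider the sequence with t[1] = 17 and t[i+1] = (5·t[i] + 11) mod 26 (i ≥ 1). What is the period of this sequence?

Computing terms: t[1] = 17, t[2] = 18, t[3] = 23, t[4] = 22, t[5] = 17.
Since t[5] = t[1] = 17, the sequence is periodic with period 4.

4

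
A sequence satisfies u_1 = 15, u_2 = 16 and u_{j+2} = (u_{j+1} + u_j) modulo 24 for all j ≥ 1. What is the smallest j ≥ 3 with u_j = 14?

u_1 = 15,  u_2 = 16,  u_3 = 7,  u_4 = 23,  u_5 = 6,  u_6 = 5,  u_7 = 11,  u_8 = 16,  u_9 = 3,  u_{10} = 19,  u_{11} = 22,  u_{12} = 17,  u_{13} = 15,  u_{14} = 8,  u_{15} = 23,  u_{16} = 7,  u_{17} = 6,  u_{18} = 13,  u_{19} = 19,  u_{20} = 8,  u_{21} = 3,  u_{22} = 11,  u_{23} = 14,  u_{24} = 1,  u_{25} = 15,  u_{26} = 16.
The sequence repeats with period 24.
The value 14 first appears (with j ≥ 3) at u_{23}.

23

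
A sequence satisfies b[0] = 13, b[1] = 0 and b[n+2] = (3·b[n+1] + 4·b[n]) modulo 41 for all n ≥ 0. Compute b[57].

30

b[0] = 13,  b[1] = 0,  b[2] = 11,  b[3] = 33,  b[4] = 20,  b[5] = 28,  b[6] = 0,  b[7] = 30,  b[8] = 8,  b[9] = 21,  b[10] = 13,  b[11] = 0.
The sequence repeats with period 10.
(57 - 0) mod 10 = 7, so b[57] = b[7] = 30.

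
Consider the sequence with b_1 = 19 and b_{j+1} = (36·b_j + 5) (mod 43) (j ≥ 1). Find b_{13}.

19

b_1 = 19; b_2 = 1; b_3 = 41; b_4 = 19.
The sequence repeats with period 3.
So b_{13} = b_{1 + ((13-1) mod 3)} = b_1 = 19.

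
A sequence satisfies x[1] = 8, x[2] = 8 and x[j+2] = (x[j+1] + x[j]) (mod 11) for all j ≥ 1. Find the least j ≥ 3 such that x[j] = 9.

6

Computing terms: x[1] = 8; x[2] = 8; x[3] = 5; x[4] = 2; x[5] = 7; x[6] = 9; x[7] = 5; x[8] = 3; x[9] = 8; x[10] = 0; x[11] = 8; x[12] = 8.
Since (x[11], x[12]) = (x[1], x[2]) = (8, 8) (two consecutive terms determine the rest), the sequence is periodic with period 10.
The value 9 first appears (with j ≥ 3) at x[6].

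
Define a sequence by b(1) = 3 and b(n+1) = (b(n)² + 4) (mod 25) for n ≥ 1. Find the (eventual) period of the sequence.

5

Listing terms: b(1) = 3; b(2) = 13; b(3) = 23; b(4) = 8; b(5) = 18; b(6) = 3.
The sequence repeats with period 5.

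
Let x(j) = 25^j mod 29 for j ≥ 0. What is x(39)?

24

Computing terms: x(0) = 1, x(1) = 25, x(2) = 16, x(3) = 23, x(4) = 24, x(5) = 20, x(6) = 7, x(7) = 1.
The sequence repeats with period 7.
(39 - 0) mod 7 = 4, so x(39) = x(4) = 24.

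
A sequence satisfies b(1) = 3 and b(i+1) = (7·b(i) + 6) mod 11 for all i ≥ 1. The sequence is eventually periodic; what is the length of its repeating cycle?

Computing terms: b(1) = 3,  b(2) = 5,  b(3) = 8,  b(4) = 7,  b(5) = 0,  b(6) = 6,  b(7) = 4,  b(8) = 1,  b(9) = 2,  b(10) = 9,  b(11) = 3.
The sequence repeats with period 10.

10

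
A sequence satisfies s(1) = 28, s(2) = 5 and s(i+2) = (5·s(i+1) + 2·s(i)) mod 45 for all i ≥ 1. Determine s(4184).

s(1) = 28,  s(2) = 5,  s(3) = 36,  s(4) = 10,  s(5) = 32,  s(6) = 0,  s(7) = 19,  s(8) = 5,  s(9) = 18,  s(10) = 10,  s(11) = 41,  s(12) = 0,  s(13) = 37,  s(14) = 5,  s(15) = 9,  s(16) = 10,  s(17) = 23,  s(18) = 0,  s(19) = 1,  s(20) = 5,  s(21) = 27,  s(22) = 10,  s(23) = 14,  s(24) = 0,  s(25) = 28,  s(26) = 5.
The sequence repeats with period 24.
(4184 - 1) mod 24 = 7, so s(4184) = s(8) = 5.

5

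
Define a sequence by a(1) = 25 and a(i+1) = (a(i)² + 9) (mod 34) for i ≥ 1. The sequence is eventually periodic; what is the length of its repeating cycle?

6

We have a(1) = 25,  a(2) = 22,  a(3) = 17,  a(4) = 26,  a(5) = 5,  a(6) = 0,  a(7) = 9,  a(8) = 22.
Since a(8) = a(2) = 22, the sequence is eventually periodic: after a pre-period of length 1 it cycles with period 6.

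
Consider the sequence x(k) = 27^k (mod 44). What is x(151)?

x(0) = 1, x(1) = 27, x(2) = 25, x(3) = 15, x(4) = 9, x(5) = 23, x(6) = 5, x(7) = 3, x(8) = 37, x(9) = 31, x(10) = 1.
Since x(10) = x(0) = 1, the sequence is periodic with period 10.
(151 - 0) mod 10 = 1, so x(151) = x(1) = 27.

27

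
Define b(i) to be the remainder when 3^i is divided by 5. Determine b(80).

1

We have b(0) = 1,  b(1) = 3,  b(2) = 4,  b(3) = 2,  b(4) = 1.
Since b(4) = b(0) = 1, the sequence is periodic with period 4.
So b(80) = b(0 + ((80-0) mod 4)) = b(0) = 1.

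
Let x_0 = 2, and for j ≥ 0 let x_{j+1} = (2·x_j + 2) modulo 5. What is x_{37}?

We have x_0 = 2,  x_1 = 1,  x_2 = 4,  x_3 = 0,  x_4 = 2.
The sequence repeats with period 4.
(37 - 0) mod 4 = 1, so x_{37} = x_1 = 1.

1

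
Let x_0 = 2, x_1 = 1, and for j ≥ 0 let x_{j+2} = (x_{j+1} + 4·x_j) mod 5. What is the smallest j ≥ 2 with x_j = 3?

x_0 = 2; x_1 = 1; x_2 = 4; x_3 = 3; x_4 = 4; x_5 = 1; x_6 = 2; x_7 = 1.
The sequence repeats with period 6.
The value 3 first appears (with j ≥ 2) at x_3.

3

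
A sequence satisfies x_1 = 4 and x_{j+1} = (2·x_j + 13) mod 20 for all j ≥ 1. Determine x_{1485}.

19

x_1 = 4,  x_2 = 1,  x_3 = 15,  x_4 = 3,  x_5 = 19,  x_6 = 11,  x_7 = 15.
Since x_7 = x_3 = 15, the sequence is eventually periodic: after a pre-period of length 2 it cycles with period 4.
For j ≥ 3, x_j depends only on (j - 3) mod 4. (1485 - 3) mod 4 = 2, so x_{1485} = x_5 = 19.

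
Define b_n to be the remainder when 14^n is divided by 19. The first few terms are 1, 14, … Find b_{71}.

15

We have b_0 = 1, b_1 = 14, b_2 = 6, b_3 = 8, b_4 = 17, b_5 = 10, b_6 = 7, b_7 = 3, b_8 = 4, b_9 = 18, b_{10} = 5, b_{11} = 13, b_{12} = 11, b_{13} = 2, b_{14} = 9, b_{15} = 12, b_{16} = 16, b_{17} = 15, b_{18} = 1.
The sequence repeats with period 18.
So b_{71} = b_{0 + ((71-0) mod 18)} = b_{17} = 15.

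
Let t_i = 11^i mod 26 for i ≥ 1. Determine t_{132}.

We have t_1 = 11; t_2 = 17; t_3 = 5; t_4 = 3; t_5 = 7; t_6 = 25; t_7 = 15; t_8 = 9; t_9 = 21; t_{10} = 23; t_{11} = 19; t_{12} = 1; t_{13} = 11.
The sequence repeats with period 12.
(132 - 1) mod 12 = 11, so t_{132} = t_{12} = 1.

1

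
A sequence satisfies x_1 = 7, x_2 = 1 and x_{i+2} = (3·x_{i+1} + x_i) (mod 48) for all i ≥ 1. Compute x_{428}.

Computing terms: x_1 = 7,  x_2 = 1,  x_3 = 10,  x_4 = 31,  x_5 = 7,  x_6 = 4,  x_7 = 19,  x_8 = 13,  x_9 = 10,  x_{10} = 43,  x_{11} = 43,  x_{12} = 28,  x_{13} = 31,  x_{14} = 25,  x_{15} = 10,  x_{16} = 7,  x_{17} = 31,  x_{18} = 4,  x_{19} = 43,  x_{20} = 37,  x_{21} = 10,  x_{22} = 19,  x_{23} = 19,  x_{24} = 28,  x_{25} = 7,  x_{26} = 1.
Since (x_{25}, x_{26}) = (x_1, x_2) = (7, 1) (two consecutive terms determine the rest), the sequence is periodic with period 24.
So x_{428} = x_{1 + ((428-1) mod 24)} = x_{20} = 37.

37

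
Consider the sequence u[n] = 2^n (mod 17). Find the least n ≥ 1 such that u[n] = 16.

Listing terms: u[0] = 1,  u[1] = 2,  u[2] = 4,  u[3] = 8,  u[4] = 16,  u[5] = 15,  u[6] = 13,  u[7] = 9,  u[8] = 1.
Since u[8] = u[0] = 1, the sequence is periodic with period 8.
The value 16 first appears (with n ≥ 1) at u[4].

4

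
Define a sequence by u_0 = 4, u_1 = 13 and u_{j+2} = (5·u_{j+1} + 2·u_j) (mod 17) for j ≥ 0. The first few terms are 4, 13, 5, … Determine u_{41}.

We have u_0 = 4; u_1 = 13; u_2 = 5; u_3 = 0; u_4 = 10; u_5 = 16; u_6 = 15; u_7 = 5; u_8 = 4; u_9 = 13.
The sequence repeats with period 8.
(41 - 0) mod 8 = 1, so u_{41} = u_1 = 13.

13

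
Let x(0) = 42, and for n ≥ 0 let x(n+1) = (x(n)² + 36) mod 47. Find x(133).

1

Computing terms: x(0) = 42; x(1) = 14; x(2) = 44; x(3) = 45; x(4) = 40; x(5) = 38; x(6) = 23; x(7) = 1; x(8) = 37; x(9) = 42.
The sequence repeats with period 9.
(133 - 0) mod 9 = 7, so x(133) = x(7) = 1.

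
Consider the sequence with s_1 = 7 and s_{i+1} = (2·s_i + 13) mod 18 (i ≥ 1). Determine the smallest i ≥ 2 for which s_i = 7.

7

Computing terms: s_1 = 7, s_2 = 9, s_3 = 13, s_4 = 3, s_5 = 1, s_6 = 15, s_7 = 7.
Since s_7 = s_1 = 7, the sequence is periodic with period 6.
The value 7 next appears (with i ≥ 2) at s_7.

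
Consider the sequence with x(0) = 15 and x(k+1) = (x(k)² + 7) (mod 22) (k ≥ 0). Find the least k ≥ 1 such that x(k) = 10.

Computing terms: x(0) = 15, x(1) = 12, x(2) = 19, x(3) = 16, x(4) = 21, x(5) = 8, x(6) = 5, x(7) = 10, x(8) = 19.
Since x(8) = x(2) = 19, the sequence is eventually periodic: after a pre-period of length 2 it cycles with period 6.
The value 10 first appears (with k ≥ 1) at x(7).

7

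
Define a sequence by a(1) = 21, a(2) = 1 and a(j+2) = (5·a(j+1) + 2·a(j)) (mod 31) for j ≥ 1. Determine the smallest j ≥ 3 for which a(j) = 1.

15

a(1) = 21, a(2) = 1, a(3) = 16, a(4) = 20, a(5) = 8, a(6) = 18, a(7) = 13, a(8) = 8, a(9) = 4, a(10) = 5, a(11) = 2, a(12) = 20, a(13) = 11, a(14) = 2, a(15) = 1, a(16) = 9, a(17) = 16, a(18) = 5, a(19) = 26, a(20) = 16, a(21) = 8, a(22) = 10, a(23) = 4, a(24) = 9, a(25) = 22, a(26) = 4, a(27) = 2, a(28) = 18, a(29) = 1, a(30) = 10, a(31) = 21, a(32) = 1.
The sequence repeats with period 30.
The value 1 first appears (with j ≥ 3) at a(15).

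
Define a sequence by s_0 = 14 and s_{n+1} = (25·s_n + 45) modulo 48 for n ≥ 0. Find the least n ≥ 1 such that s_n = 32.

2

We have s_0 = 14; s_1 = 11; s_2 = 32; s_3 = 29; s_4 = 2; s_5 = 47; s_6 = 20; s_7 = 17; s_8 = 38; s_9 = 35; s_{10} = 8; s_{11} = 5; s_{12} = 26; s_{13} = 23; s_{14} = 44; s_{15} = 41; s_{16} = 14.
Since s_{16} = s_0 = 14, the sequence is periodic with period 16.
The value 32 first appears (with n ≥ 1) at s_2.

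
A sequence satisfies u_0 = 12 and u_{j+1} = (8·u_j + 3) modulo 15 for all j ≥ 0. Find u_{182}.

Listing terms: u_0 = 12,  u_1 = 9,  u_2 = 0,  u_3 = 3,  u_4 = 12.
The sequence repeats with period 4.
So u_{182} = u_{0 + ((182-0) mod 4)} = u_2 = 0.

0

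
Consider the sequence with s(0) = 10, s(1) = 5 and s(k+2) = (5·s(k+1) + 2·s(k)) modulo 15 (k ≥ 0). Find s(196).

5

Computing terms: s(0) = 10; s(1) = 5; s(2) = 0; s(3) = 10; s(4) = 5.
The sequence repeats with period 3.
(196 - 0) mod 3 = 1, so s(196) = s(1) = 5.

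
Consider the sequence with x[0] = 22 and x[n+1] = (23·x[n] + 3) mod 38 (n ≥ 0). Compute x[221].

29

Computing terms: x[0] = 22; x[1] = 15; x[2] = 6; x[3] = 27; x[4] = 16; x[5] = 29; x[6] = 24; x[7] = 23; x[8] = 0; x[9] = 3; x[10] = 34; x[11] = 25; x[12] = 8; x[13] = 35; x[14] = 10; x[15] = 5; x[16] = 4; x[17] = 19; x[18] = 22.
The sequence repeats with period 18.
So x[221] = x[0 + ((221-0) mod 18)] = x[5] = 29.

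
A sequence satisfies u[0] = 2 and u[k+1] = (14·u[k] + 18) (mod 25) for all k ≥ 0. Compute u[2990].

We have u[0] = 2, u[1] = 21, u[2] = 12, u[3] = 11, u[4] = 22, u[5] = 1, u[6] = 7, u[7] = 16, u[8] = 17, u[9] = 6, u[10] = 2.
Since u[10] = u[0] = 2, the sequence is periodic with period 10.
(2990 - 0) mod 10 = 0, so u[2990] = u[0] = 2.

2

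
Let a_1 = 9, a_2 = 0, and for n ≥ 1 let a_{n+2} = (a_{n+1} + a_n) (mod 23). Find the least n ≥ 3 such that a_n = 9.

a_1 = 9,  a_2 = 0,  a_3 = 9,  a_4 = 9,  a_5 = 18,  a_6 = 4,  a_7 = 22,  a_8 = 3,  a_9 = 2,  a_{10} = 5,  a_{11} = 7,  a_{12} = 12,  a_{13} = 19,  a_{14} = 8,  a_{15} = 4,  a_{16} = 12,  a_{17} = 16,  a_{18} = 5,  a_{19} = 21,  a_{20} = 3,  a_{21} = 1,  a_{22} = 4,  a_{23} = 5,  a_{24} = 9,  a_{25} = 14,  a_{26} = 0,  a_{27} = 14,  a_{28} = 14,  a_{29} = 5,  a_{30} = 19,  a_{31} = 1,  a_{32} = 20,  a_{33} = 21,  a_{34} = 18,  a_{35} = 16,  a_{36} = 11,  a_{37} = 4,  a_{38} = 15,  a_{39} = 19,  a_{40} = 11,  a_{41} = 7,  a_{42} = 18,  a_{43} = 2,  a_{44} = 20,  a_{45} = 22,  a_{46} = 19,  a_{47} = 18,  a_{48} = 14,  a_{49} = 9,  a_{50} = 0.
The sequence repeats with period 48.
The value 9 first appears (with n ≥ 3) at a_3.

3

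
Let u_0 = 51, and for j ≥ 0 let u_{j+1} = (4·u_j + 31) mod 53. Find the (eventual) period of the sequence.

Computing terms: u_0 = 51, u_1 = 23, u_2 = 17, u_3 = 46, u_4 = 3, u_5 = 43, u_6 = 44, u_7 = 48, u_8 = 11, u_9 = 22, u_{10} = 13, u_{11} = 30, u_{12} = 45, u_{13} = 52, u_{14} = 27, u_{15} = 33, u_{16} = 4, u_{17} = 47, u_{18} = 7, u_{19} = 6, u_{20} = 2, u_{21} = 39, u_{22} = 28, u_{23} = 37, u_{24} = 20, u_{25} = 5, u_{26} = 51.
The sequence repeats with period 26.

26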